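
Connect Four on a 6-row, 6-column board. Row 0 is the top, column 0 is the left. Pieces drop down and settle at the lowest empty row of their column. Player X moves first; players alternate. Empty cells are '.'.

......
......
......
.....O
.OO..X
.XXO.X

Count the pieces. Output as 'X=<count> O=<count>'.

X=4 O=4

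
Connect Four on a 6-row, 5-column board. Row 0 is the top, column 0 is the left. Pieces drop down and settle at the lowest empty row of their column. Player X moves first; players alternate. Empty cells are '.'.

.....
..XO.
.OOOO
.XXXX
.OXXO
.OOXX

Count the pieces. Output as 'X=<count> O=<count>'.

X=9 O=9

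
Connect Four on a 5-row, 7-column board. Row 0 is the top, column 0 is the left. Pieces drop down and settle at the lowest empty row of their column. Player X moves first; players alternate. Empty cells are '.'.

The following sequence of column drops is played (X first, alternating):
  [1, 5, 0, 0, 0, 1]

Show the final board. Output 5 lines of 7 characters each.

Move 1: X drops in col 1, lands at row 4
Move 2: O drops in col 5, lands at row 4
Move 3: X drops in col 0, lands at row 4
Move 4: O drops in col 0, lands at row 3
Move 5: X drops in col 0, lands at row 2
Move 6: O drops in col 1, lands at row 3

Answer: .......
.......
X......
OO.....
XX...O.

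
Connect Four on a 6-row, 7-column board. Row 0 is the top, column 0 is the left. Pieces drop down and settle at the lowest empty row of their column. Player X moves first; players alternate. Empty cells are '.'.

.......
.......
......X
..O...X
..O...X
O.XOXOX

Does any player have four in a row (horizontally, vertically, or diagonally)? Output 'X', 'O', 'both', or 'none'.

X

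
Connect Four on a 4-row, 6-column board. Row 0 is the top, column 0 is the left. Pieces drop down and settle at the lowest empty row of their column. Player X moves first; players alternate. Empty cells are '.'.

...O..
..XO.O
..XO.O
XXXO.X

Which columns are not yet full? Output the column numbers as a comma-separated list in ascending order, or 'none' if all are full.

Answer: 0,1,2,4,5

Derivation:
col 0: top cell = '.' → open
col 1: top cell = '.' → open
col 2: top cell = '.' → open
col 3: top cell = 'O' → FULL
col 4: top cell = '.' → open
col 5: top cell = '.' → open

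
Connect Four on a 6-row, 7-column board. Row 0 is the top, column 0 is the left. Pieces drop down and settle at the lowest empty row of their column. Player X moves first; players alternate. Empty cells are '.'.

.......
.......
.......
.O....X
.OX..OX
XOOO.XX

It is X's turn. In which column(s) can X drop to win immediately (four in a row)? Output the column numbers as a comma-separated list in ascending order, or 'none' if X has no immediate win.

Answer: 6

Derivation:
col 0: drop X → no win
col 1: drop X → no win
col 2: drop X → no win
col 3: drop X → no win
col 4: drop X → no win
col 5: drop X → no win
col 6: drop X → WIN!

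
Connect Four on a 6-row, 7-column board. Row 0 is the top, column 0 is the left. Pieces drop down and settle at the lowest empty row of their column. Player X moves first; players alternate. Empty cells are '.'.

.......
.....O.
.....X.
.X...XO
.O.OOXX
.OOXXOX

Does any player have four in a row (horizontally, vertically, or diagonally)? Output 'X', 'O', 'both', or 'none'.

none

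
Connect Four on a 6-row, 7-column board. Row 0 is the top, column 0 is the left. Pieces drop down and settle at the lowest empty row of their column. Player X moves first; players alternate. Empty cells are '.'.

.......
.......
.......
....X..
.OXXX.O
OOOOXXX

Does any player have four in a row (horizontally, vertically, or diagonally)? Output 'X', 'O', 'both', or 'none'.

O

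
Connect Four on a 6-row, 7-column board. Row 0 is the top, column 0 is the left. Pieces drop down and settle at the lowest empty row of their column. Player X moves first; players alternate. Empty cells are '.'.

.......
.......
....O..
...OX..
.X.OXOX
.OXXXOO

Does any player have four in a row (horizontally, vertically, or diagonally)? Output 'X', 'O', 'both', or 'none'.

none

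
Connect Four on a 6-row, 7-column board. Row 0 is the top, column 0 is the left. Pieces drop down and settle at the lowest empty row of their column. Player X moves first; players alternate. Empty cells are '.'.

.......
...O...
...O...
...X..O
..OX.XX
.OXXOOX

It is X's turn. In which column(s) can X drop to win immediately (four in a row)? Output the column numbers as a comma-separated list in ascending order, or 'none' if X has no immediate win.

Answer: 4

Derivation:
col 0: drop X → no win
col 1: drop X → no win
col 2: drop X → no win
col 3: drop X → no win
col 4: drop X → WIN!
col 5: drop X → no win
col 6: drop X → no win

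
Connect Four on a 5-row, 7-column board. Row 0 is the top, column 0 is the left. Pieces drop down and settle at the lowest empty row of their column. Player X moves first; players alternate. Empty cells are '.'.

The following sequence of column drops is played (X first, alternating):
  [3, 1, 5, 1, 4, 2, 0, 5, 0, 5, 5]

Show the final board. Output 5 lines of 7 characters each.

Answer: .......
.....X.
.....O.
XO...O.
XOOXXX.

Derivation:
Move 1: X drops in col 3, lands at row 4
Move 2: O drops in col 1, lands at row 4
Move 3: X drops in col 5, lands at row 4
Move 4: O drops in col 1, lands at row 3
Move 5: X drops in col 4, lands at row 4
Move 6: O drops in col 2, lands at row 4
Move 7: X drops in col 0, lands at row 4
Move 8: O drops in col 5, lands at row 3
Move 9: X drops in col 0, lands at row 3
Move 10: O drops in col 5, lands at row 2
Move 11: X drops in col 5, lands at row 1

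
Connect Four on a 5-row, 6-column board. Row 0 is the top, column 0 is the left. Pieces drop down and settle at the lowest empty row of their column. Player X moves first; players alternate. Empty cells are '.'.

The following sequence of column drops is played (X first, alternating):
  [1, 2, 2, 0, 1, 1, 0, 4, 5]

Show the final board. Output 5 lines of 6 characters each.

Move 1: X drops in col 1, lands at row 4
Move 2: O drops in col 2, lands at row 4
Move 3: X drops in col 2, lands at row 3
Move 4: O drops in col 0, lands at row 4
Move 5: X drops in col 1, lands at row 3
Move 6: O drops in col 1, lands at row 2
Move 7: X drops in col 0, lands at row 3
Move 8: O drops in col 4, lands at row 4
Move 9: X drops in col 5, lands at row 4

Answer: ......
......
.O....
XXX...
OXO.OX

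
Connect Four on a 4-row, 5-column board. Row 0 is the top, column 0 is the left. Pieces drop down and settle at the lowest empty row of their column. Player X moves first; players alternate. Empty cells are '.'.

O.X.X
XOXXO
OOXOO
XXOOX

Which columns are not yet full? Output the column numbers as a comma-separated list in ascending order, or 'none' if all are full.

col 0: top cell = 'O' → FULL
col 1: top cell = '.' → open
col 2: top cell = 'X' → FULL
col 3: top cell = '.' → open
col 4: top cell = 'X' → FULL

Answer: 1,3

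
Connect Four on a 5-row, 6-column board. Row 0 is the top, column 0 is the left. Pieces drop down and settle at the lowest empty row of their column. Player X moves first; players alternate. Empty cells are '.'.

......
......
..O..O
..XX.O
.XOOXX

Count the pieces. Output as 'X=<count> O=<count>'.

X=5 O=5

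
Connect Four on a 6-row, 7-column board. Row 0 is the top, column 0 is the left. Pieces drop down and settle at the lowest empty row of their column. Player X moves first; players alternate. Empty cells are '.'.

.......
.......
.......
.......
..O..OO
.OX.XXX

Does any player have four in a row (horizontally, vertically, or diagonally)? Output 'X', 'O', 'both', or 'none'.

none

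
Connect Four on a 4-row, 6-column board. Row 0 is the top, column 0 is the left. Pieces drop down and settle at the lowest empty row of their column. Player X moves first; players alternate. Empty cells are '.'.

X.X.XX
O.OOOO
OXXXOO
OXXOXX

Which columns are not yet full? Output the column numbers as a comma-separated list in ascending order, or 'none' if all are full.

col 0: top cell = 'X' → FULL
col 1: top cell = '.' → open
col 2: top cell = 'X' → FULL
col 3: top cell = '.' → open
col 4: top cell = 'X' → FULL
col 5: top cell = 'X' → FULL

Answer: 1,3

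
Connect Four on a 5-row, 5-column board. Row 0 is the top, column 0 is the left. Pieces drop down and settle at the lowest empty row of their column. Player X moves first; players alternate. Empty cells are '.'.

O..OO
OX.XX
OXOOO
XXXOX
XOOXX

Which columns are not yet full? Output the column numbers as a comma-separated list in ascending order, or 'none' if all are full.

col 0: top cell = 'O' → FULL
col 1: top cell = '.' → open
col 2: top cell = '.' → open
col 3: top cell = 'O' → FULL
col 4: top cell = 'O' → FULL

Answer: 1,2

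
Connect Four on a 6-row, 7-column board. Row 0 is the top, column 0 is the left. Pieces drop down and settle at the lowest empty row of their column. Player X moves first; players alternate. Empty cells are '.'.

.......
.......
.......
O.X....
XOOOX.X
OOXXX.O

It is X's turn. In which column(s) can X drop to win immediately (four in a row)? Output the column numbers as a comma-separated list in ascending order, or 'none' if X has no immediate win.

Answer: 5

Derivation:
col 0: drop X → no win
col 1: drop X → no win
col 2: drop X → no win
col 3: drop X → no win
col 4: drop X → no win
col 5: drop X → WIN!
col 6: drop X → no win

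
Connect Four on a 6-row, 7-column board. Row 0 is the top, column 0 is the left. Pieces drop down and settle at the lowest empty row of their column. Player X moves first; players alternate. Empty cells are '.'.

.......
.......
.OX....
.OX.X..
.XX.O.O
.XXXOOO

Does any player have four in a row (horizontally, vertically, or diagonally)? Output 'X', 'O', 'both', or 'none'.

X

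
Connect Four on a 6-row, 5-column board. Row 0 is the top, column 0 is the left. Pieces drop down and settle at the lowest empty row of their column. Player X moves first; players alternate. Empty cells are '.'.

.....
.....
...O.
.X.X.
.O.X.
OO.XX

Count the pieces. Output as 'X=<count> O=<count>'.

X=5 O=4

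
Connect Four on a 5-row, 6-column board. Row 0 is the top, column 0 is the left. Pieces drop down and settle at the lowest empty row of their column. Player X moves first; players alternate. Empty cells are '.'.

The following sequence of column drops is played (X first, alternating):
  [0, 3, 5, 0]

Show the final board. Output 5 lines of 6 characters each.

Move 1: X drops in col 0, lands at row 4
Move 2: O drops in col 3, lands at row 4
Move 3: X drops in col 5, lands at row 4
Move 4: O drops in col 0, lands at row 3

Answer: ......
......
......
O.....
X..O.X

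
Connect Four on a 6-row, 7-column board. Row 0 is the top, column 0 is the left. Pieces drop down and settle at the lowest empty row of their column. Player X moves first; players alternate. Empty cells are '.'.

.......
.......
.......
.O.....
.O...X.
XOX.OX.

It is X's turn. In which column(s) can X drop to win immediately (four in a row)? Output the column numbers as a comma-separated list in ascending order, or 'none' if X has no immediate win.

col 0: drop X → no win
col 1: drop X → no win
col 2: drop X → no win
col 3: drop X → no win
col 4: drop X → no win
col 5: drop X → no win
col 6: drop X → no win

Answer: none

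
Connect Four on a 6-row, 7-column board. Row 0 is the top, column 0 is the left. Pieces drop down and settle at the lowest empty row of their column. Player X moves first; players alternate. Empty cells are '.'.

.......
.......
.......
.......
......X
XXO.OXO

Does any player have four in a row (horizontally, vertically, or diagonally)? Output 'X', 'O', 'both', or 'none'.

none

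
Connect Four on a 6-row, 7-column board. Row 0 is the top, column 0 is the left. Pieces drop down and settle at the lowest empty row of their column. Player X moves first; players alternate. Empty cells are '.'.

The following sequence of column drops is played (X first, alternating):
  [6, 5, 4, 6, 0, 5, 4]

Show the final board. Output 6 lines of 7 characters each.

Answer: .......
.......
.......
.......
....XOO
X...XOX

Derivation:
Move 1: X drops in col 6, lands at row 5
Move 2: O drops in col 5, lands at row 5
Move 3: X drops in col 4, lands at row 5
Move 4: O drops in col 6, lands at row 4
Move 5: X drops in col 0, lands at row 5
Move 6: O drops in col 5, lands at row 4
Move 7: X drops in col 4, lands at row 4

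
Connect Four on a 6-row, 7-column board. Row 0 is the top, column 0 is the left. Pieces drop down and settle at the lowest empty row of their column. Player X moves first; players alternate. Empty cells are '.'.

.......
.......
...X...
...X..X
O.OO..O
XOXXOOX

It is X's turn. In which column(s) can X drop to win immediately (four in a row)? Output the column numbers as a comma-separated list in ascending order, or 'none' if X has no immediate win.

col 0: drop X → no win
col 1: drop X → no win
col 2: drop X → no win
col 3: drop X → no win
col 4: drop X → no win
col 5: drop X → no win
col 6: drop X → no win

Answer: none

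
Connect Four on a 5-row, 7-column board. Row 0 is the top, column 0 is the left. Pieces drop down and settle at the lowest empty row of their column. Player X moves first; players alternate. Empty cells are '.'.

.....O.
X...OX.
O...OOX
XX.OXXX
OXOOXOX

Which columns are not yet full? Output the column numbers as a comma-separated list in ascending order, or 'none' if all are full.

Answer: 0,1,2,3,4,6

Derivation:
col 0: top cell = '.' → open
col 1: top cell = '.' → open
col 2: top cell = '.' → open
col 3: top cell = '.' → open
col 4: top cell = '.' → open
col 5: top cell = 'O' → FULL
col 6: top cell = '.' → open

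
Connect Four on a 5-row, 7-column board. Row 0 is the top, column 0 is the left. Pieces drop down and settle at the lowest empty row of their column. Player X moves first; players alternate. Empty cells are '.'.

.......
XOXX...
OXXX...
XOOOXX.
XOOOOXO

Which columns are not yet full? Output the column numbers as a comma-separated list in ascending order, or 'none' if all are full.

Answer: 0,1,2,3,4,5,6

Derivation:
col 0: top cell = '.' → open
col 1: top cell = '.' → open
col 2: top cell = '.' → open
col 3: top cell = '.' → open
col 4: top cell = '.' → open
col 5: top cell = '.' → open
col 6: top cell = '.' → open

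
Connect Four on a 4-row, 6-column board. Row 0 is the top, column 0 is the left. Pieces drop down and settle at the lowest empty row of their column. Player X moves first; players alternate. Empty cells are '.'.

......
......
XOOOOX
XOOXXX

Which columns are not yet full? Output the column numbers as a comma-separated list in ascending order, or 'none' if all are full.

Answer: 0,1,2,3,4,5

Derivation:
col 0: top cell = '.' → open
col 1: top cell = '.' → open
col 2: top cell = '.' → open
col 3: top cell = '.' → open
col 4: top cell = '.' → open
col 5: top cell = '.' → open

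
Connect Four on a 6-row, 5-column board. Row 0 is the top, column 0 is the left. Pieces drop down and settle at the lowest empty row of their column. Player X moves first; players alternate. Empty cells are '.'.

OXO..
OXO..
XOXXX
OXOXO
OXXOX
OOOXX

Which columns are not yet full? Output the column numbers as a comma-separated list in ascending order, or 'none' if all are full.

col 0: top cell = 'O' → FULL
col 1: top cell = 'X' → FULL
col 2: top cell = 'O' → FULL
col 3: top cell = '.' → open
col 4: top cell = '.' → open

Answer: 3,4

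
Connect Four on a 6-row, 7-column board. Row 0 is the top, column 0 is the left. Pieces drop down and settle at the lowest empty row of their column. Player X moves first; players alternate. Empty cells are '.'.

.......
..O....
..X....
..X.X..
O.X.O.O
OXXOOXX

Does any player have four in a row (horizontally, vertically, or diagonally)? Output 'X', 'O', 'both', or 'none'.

X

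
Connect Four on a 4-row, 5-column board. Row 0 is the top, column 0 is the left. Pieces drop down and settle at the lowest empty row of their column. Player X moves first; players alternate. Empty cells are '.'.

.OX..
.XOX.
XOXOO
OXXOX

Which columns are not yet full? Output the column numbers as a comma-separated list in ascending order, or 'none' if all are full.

col 0: top cell = '.' → open
col 1: top cell = 'O' → FULL
col 2: top cell = 'X' → FULL
col 3: top cell = '.' → open
col 4: top cell = '.' → open

Answer: 0,3,4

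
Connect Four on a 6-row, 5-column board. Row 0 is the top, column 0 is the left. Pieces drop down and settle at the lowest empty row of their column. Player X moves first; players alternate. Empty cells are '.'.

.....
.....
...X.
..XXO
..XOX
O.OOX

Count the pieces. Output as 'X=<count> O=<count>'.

X=6 O=5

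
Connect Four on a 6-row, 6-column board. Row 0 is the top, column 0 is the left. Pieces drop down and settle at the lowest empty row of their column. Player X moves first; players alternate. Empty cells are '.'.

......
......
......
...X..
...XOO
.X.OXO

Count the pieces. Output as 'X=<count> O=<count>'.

X=4 O=4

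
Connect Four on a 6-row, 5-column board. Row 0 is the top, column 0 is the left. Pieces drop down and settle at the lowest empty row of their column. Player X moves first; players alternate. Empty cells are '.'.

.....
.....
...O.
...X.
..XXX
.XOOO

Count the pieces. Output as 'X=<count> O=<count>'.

X=5 O=4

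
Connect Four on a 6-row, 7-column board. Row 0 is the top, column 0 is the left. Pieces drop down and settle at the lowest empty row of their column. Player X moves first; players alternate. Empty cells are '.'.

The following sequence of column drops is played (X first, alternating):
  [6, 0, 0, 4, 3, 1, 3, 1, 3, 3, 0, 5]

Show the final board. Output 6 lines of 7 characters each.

Move 1: X drops in col 6, lands at row 5
Move 2: O drops in col 0, lands at row 5
Move 3: X drops in col 0, lands at row 4
Move 4: O drops in col 4, lands at row 5
Move 5: X drops in col 3, lands at row 5
Move 6: O drops in col 1, lands at row 5
Move 7: X drops in col 3, lands at row 4
Move 8: O drops in col 1, lands at row 4
Move 9: X drops in col 3, lands at row 3
Move 10: O drops in col 3, lands at row 2
Move 11: X drops in col 0, lands at row 3
Move 12: O drops in col 5, lands at row 5

Answer: .......
.......
...O...
X..X...
XO.X...
OO.XOOX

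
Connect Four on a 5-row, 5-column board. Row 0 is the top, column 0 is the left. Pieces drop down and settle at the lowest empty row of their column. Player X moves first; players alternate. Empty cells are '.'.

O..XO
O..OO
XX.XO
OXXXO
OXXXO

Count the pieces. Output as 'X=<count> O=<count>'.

X=10 O=10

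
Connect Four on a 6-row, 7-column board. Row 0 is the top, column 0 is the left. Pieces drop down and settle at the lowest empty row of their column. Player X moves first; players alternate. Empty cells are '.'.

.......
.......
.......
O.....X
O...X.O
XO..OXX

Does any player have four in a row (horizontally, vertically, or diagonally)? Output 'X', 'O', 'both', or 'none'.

none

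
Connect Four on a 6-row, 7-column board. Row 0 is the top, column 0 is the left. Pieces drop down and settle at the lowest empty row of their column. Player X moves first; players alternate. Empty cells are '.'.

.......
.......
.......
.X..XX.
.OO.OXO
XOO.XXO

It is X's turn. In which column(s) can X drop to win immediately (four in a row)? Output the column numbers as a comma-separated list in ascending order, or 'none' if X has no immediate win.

col 0: drop X → no win
col 1: drop X → no win
col 2: drop X → no win
col 3: drop X → no win
col 4: drop X → no win
col 5: drop X → WIN!
col 6: drop X → no win

Answer: 5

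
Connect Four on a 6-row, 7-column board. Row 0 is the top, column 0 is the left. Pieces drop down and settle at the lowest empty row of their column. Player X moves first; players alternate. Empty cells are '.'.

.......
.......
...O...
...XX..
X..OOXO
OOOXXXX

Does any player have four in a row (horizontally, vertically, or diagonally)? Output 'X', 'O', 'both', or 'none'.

X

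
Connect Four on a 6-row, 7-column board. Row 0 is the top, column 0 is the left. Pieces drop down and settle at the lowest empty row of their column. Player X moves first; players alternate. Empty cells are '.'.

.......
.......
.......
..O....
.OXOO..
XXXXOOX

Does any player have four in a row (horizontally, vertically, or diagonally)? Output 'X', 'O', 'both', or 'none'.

X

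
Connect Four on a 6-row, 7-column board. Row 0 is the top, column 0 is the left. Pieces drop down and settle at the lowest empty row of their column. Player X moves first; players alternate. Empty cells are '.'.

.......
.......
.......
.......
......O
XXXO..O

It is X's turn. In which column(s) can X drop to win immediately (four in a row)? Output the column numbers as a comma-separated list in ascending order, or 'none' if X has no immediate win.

Answer: none

Derivation:
col 0: drop X → no win
col 1: drop X → no win
col 2: drop X → no win
col 3: drop X → no win
col 4: drop X → no win
col 5: drop X → no win
col 6: drop X → no win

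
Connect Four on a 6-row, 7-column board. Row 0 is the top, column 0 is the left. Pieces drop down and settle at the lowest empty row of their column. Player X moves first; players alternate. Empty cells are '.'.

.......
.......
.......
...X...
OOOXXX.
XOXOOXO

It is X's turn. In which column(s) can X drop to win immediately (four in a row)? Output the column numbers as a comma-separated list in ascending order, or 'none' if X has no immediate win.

Answer: 6

Derivation:
col 0: drop X → no win
col 1: drop X → no win
col 2: drop X → no win
col 3: drop X → no win
col 4: drop X → no win
col 5: drop X → no win
col 6: drop X → WIN!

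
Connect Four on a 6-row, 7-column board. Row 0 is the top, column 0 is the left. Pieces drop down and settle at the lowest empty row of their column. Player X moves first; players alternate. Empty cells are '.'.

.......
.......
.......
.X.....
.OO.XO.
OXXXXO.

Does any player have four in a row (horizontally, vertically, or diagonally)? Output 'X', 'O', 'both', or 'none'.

X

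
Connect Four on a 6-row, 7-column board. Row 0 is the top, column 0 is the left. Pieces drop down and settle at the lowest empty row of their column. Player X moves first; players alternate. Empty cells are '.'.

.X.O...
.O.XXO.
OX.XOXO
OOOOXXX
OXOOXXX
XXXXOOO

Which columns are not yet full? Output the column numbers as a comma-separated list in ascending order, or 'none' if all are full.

Answer: 0,2,4,5,6

Derivation:
col 0: top cell = '.' → open
col 1: top cell = 'X' → FULL
col 2: top cell = '.' → open
col 3: top cell = 'O' → FULL
col 4: top cell = '.' → open
col 5: top cell = '.' → open
col 6: top cell = '.' → open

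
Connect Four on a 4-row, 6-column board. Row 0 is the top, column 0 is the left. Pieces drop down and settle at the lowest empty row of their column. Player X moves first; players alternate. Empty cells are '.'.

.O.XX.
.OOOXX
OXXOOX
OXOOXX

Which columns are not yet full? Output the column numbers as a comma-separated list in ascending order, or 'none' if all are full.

Answer: 0,2,5

Derivation:
col 0: top cell = '.' → open
col 1: top cell = 'O' → FULL
col 2: top cell = '.' → open
col 3: top cell = 'X' → FULL
col 4: top cell = 'X' → FULL
col 5: top cell = '.' → open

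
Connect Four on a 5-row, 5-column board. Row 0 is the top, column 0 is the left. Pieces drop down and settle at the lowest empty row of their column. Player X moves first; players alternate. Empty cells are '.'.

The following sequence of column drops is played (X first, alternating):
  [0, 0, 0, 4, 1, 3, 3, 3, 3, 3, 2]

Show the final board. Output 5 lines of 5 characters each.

Answer: ...O.
...X.
X..O.
O..X.
XXXOO

Derivation:
Move 1: X drops in col 0, lands at row 4
Move 2: O drops in col 0, lands at row 3
Move 3: X drops in col 0, lands at row 2
Move 4: O drops in col 4, lands at row 4
Move 5: X drops in col 1, lands at row 4
Move 6: O drops in col 3, lands at row 4
Move 7: X drops in col 3, lands at row 3
Move 8: O drops in col 3, lands at row 2
Move 9: X drops in col 3, lands at row 1
Move 10: O drops in col 3, lands at row 0
Move 11: X drops in col 2, lands at row 4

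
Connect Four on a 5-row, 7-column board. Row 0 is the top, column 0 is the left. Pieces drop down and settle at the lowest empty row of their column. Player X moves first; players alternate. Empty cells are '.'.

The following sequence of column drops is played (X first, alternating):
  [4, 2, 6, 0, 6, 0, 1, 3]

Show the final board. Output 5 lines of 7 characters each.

Move 1: X drops in col 4, lands at row 4
Move 2: O drops in col 2, lands at row 4
Move 3: X drops in col 6, lands at row 4
Move 4: O drops in col 0, lands at row 4
Move 5: X drops in col 6, lands at row 3
Move 6: O drops in col 0, lands at row 3
Move 7: X drops in col 1, lands at row 4
Move 8: O drops in col 3, lands at row 4

Answer: .......
.......
.......
O.....X
OXOOX.X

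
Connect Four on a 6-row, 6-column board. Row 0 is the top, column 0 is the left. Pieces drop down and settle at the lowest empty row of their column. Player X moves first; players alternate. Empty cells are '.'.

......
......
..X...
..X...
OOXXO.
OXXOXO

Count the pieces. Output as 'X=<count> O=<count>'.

X=7 O=6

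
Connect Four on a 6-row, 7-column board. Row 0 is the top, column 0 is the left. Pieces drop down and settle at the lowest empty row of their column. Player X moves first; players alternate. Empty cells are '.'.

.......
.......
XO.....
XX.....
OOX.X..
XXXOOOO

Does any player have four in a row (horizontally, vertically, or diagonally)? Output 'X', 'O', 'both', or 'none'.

O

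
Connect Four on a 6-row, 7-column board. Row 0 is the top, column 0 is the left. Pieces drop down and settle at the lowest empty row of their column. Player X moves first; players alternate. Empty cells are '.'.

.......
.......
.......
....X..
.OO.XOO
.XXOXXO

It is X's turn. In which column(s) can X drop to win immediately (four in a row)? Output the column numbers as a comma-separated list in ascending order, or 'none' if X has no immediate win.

Answer: 4

Derivation:
col 0: drop X → no win
col 1: drop X → no win
col 2: drop X → no win
col 3: drop X → no win
col 4: drop X → WIN!
col 5: drop X → no win
col 6: drop X → no win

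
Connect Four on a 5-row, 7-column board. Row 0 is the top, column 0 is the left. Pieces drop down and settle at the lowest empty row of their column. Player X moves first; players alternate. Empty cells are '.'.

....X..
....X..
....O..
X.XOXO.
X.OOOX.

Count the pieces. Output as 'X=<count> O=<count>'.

X=7 O=6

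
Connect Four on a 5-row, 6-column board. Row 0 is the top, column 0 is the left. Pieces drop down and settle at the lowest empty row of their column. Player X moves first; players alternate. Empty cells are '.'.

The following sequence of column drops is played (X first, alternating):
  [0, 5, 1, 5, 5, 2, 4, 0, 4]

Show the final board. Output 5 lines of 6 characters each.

Move 1: X drops in col 0, lands at row 4
Move 2: O drops in col 5, lands at row 4
Move 3: X drops in col 1, lands at row 4
Move 4: O drops in col 5, lands at row 3
Move 5: X drops in col 5, lands at row 2
Move 6: O drops in col 2, lands at row 4
Move 7: X drops in col 4, lands at row 4
Move 8: O drops in col 0, lands at row 3
Move 9: X drops in col 4, lands at row 3

Answer: ......
......
.....X
O...XO
XXO.XO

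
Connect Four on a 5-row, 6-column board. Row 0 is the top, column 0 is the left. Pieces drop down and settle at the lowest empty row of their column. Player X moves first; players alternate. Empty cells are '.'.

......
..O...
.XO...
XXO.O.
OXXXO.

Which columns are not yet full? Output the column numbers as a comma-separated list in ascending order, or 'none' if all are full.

Answer: 0,1,2,3,4,5

Derivation:
col 0: top cell = '.' → open
col 1: top cell = '.' → open
col 2: top cell = '.' → open
col 3: top cell = '.' → open
col 4: top cell = '.' → open
col 5: top cell = '.' → open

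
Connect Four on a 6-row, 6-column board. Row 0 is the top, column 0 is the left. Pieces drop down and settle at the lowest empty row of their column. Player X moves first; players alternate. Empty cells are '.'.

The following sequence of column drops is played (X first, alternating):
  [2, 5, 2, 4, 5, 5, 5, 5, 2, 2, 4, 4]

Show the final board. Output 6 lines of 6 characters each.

Move 1: X drops in col 2, lands at row 5
Move 2: O drops in col 5, lands at row 5
Move 3: X drops in col 2, lands at row 4
Move 4: O drops in col 4, lands at row 5
Move 5: X drops in col 5, lands at row 4
Move 6: O drops in col 5, lands at row 3
Move 7: X drops in col 5, lands at row 2
Move 8: O drops in col 5, lands at row 1
Move 9: X drops in col 2, lands at row 3
Move 10: O drops in col 2, lands at row 2
Move 11: X drops in col 4, lands at row 4
Move 12: O drops in col 4, lands at row 3

Answer: ......
.....O
..O..X
..X.OO
..X.XX
..X.OO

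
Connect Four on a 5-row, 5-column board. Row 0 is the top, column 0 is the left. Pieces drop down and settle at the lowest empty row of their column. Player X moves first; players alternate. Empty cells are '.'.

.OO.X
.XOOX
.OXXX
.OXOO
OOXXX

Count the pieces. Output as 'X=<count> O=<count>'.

X=10 O=10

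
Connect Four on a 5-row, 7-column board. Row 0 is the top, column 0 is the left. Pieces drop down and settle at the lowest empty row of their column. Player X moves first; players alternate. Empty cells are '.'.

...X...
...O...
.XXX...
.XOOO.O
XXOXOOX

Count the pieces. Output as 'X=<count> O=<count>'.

X=9 O=8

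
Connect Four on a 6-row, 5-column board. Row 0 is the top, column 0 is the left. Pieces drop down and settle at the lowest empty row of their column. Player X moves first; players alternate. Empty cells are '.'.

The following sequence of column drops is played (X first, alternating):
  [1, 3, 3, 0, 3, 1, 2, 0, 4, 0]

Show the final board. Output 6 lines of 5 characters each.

Answer: .....
.....
.....
O..X.
OO.X.
OXXOX

Derivation:
Move 1: X drops in col 1, lands at row 5
Move 2: O drops in col 3, lands at row 5
Move 3: X drops in col 3, lands at row 4
Move 4: O drops in col 0, lands at row 5
Move 5: X drops in col 3, lands at row 3
Move 6: O drops in col 1, lands at row 4
Move 7: X drops in col 2, lands at row 5
Move 8: O drops in col 0, lands at row 4
Move 9: X drops in col 4, lands at row 5
Move 10: O drops in col 0, lands at row 3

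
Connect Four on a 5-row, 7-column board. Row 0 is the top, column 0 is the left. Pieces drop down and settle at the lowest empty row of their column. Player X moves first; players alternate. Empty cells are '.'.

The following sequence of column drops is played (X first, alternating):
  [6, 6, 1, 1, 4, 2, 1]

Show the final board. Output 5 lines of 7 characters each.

Answer: .......
.......
.X.....
.O....O
.XO.X.X

Derivation:
Move 1: X drops in col 6, lands at row 4
Move 2: O drops in col 6, lands at row 3
Move 3: X drops in col 1, lands at row 4
Move 4: O drops in col 1, lands at row 3
Move 5: X drops in col 4, lands at row 4
Move 6: O drops in col 2, lands at row 4
Move 7: X drops in col 1, lands at row 2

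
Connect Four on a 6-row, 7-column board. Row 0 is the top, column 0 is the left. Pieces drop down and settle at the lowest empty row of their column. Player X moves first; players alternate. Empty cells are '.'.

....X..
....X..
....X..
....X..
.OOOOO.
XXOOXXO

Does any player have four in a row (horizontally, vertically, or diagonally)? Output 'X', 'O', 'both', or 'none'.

both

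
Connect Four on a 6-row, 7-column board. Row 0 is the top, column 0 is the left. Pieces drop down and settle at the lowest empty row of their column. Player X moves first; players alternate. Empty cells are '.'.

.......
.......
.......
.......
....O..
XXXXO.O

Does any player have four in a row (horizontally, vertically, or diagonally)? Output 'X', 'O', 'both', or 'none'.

X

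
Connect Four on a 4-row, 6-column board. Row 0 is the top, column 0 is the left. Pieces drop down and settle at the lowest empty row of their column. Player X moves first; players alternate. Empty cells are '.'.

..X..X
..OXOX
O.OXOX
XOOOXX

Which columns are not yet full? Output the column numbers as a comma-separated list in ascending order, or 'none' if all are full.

Answer: 0,1,3,4

Derivation:
col 0: top cell = '.' → open
col 1: top cell = '.' → open
col 2: top cell = 'X' → FULL
col 3: top cell = '.' → open
col 4: top cell = '.' → open
col 5: top cell = 'X' → FULL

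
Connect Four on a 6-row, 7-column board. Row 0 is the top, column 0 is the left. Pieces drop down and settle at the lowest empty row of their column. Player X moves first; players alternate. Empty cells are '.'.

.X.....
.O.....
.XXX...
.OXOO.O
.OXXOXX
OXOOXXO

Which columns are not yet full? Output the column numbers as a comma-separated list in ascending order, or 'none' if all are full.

Answer: 0,2,3,4,5,6

Derivation:
col 0: top cell = '.' → open
col 1: top cell = 'X' → FULL
col 2: top cell = '.' → open
col 3: top cell = '.' → open
col 4: top cell = '.' → open
col 5: top cell = '.' → open
col 6: top cell = '.' → open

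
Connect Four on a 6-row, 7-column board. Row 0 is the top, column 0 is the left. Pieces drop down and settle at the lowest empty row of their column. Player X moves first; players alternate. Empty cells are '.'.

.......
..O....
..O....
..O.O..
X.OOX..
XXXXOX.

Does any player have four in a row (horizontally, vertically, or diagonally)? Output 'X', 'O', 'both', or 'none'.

both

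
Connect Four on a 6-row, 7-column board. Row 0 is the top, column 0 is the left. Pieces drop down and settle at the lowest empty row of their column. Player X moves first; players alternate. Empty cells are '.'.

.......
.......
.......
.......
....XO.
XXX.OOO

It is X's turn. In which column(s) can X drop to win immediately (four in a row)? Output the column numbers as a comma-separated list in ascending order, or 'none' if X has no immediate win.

Answer: 3

Derivation:
col 0: drop X → no win
col 1: drop X → no win
col 2: drop X → no win
col 3: drop X → WIN!
col 4: drop X → no win
col 5: drop X → no win
col 6: drop X → no win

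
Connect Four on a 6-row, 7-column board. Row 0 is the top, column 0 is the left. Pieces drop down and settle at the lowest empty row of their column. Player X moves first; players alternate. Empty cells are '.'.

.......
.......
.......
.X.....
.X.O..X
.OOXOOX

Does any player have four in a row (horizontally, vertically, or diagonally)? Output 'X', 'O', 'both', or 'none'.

none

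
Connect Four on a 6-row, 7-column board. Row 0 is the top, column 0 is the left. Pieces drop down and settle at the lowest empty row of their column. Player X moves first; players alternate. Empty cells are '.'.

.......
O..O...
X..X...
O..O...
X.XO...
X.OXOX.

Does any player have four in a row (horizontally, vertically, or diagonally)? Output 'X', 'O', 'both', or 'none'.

none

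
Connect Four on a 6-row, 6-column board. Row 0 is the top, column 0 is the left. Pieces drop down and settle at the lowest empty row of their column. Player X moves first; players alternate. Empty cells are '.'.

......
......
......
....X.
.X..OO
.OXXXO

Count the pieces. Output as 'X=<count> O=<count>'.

X=5 O=4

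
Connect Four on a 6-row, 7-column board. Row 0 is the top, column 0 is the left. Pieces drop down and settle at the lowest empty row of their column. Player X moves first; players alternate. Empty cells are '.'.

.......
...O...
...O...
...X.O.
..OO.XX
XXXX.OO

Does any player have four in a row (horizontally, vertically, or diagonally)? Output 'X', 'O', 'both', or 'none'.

X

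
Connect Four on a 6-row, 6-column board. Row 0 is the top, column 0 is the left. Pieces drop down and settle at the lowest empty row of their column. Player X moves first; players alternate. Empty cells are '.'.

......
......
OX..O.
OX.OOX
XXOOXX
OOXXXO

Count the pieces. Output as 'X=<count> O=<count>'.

X=10 O=10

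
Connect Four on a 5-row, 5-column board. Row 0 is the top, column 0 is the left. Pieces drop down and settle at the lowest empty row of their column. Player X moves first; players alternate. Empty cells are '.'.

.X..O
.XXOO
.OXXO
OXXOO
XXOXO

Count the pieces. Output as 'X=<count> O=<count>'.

X=10 O=10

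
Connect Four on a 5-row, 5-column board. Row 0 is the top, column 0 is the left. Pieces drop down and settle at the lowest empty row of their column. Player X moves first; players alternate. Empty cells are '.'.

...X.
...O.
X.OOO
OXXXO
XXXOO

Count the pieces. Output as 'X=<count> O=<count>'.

X=8 O=8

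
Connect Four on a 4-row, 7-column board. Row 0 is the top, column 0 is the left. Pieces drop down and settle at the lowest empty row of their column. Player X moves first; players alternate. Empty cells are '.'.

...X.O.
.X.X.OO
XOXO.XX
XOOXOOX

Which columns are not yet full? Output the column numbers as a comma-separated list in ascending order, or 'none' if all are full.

col 0: top cell = '.' → open
col 1: top cell = '.' → open
col 2: top cell = '.' → open
col 3: top cell = 'X' → FULL
col 4: top cell = '.' → open
col 5: top cell = 'O' → FULL
col 6: top cell = '.' → open

Answer: 0,1,2,4,6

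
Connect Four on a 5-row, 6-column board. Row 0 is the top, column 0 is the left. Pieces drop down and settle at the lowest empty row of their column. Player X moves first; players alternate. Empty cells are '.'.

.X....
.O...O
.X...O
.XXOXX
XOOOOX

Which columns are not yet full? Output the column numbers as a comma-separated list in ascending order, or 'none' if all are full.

Answer: 0,2,3,4,5

Derivation:
col 0: top cell = '.' → open
col 1: top cell = 'X' → FULL
col 2: top cell = '.' → open
col 3: top cell = '.' → open
col 4: top cell = '.' → open
col 5: top cell = '.' → open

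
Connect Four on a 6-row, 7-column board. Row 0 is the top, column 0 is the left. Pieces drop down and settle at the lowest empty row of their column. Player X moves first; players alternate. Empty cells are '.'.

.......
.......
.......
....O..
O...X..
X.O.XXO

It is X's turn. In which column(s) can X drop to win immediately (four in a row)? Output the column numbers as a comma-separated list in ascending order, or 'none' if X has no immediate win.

Answer: none

Derivation:
col 0: drop X → no win
col 1: drop X → no win
col 2: drop X → no win
col 3: drop X → no win
col 4: drop X → no win
col 5: drop X → no win
col 6: drop X → no win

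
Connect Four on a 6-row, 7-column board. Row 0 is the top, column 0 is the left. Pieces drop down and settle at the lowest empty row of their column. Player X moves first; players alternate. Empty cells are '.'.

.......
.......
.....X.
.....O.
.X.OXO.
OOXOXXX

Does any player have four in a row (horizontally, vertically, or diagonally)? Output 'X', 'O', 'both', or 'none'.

none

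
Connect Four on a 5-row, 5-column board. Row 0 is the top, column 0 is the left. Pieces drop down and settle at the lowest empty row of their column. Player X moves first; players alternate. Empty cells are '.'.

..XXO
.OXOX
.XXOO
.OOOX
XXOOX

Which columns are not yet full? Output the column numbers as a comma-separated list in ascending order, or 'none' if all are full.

col 0: top cell = '.' → open
col 1: top cell = '.' → open
col 2: top cell = 'X' → FULL
col 3: top cell = 'X' → FULL
col 4: top cell = 'O' → FULL

Answer: 0,1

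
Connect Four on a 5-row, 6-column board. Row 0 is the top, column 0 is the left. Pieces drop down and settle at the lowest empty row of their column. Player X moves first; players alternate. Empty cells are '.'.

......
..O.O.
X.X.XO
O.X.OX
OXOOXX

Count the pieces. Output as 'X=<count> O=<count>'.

X=8 O=8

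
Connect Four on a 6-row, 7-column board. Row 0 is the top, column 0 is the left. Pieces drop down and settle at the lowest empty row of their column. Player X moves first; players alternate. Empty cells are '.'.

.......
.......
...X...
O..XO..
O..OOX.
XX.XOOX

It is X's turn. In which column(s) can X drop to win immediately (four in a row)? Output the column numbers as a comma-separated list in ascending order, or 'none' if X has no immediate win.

col 0: drop X → no win
col 1: drop X → no win
col 2: drop X → WIN!
col 3: drop X → no win
col 4: drop X → no win
col 5: drop X → no win
col 6: drop X → no win

Answer: 2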